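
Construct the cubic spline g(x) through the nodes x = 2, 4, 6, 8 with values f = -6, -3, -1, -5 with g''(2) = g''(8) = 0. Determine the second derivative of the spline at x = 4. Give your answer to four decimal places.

0.2000

Write m_i for g''(x_i). With h_i = 2, 2, 2 and divided differences Δ_i = 3/2, 1, -2, the continuity of g' gives the tridiagonal system
  2·m_0 + 8·m_1 + 2·m_2 = 6(Δ_1 - Δ_0) = -3
  2·m_1 + 8·m_2 + 2·m_3 = 6(Δ_2 - Δ_1) = -18
Natural end conditions: m_0 = m_3 = 0.
Forward elimination and back-substitution give m_0 = 0, m_1 = 1/5, m_2 = -23/10, m_3 = 0.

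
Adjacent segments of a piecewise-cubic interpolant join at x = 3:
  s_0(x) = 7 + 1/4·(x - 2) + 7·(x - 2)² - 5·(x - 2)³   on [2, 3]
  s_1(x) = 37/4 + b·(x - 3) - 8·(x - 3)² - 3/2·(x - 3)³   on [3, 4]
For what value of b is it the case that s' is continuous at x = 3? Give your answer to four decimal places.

s_0'(x) = 1/4 + 14·(x - 2) - 15·(x - 2)², so s_0'(3) = -3/4. On the right, s_1'(3) = b, so b = -3/4.

-0.7500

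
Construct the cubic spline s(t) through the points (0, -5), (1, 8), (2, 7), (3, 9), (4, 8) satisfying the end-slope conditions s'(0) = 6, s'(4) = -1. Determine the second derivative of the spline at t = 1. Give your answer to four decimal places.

With m_i denoting the second derivative at x_i, h_i = 1, 1, 1, 1, and Δ_i = (y_(i+1) − y_i)/h_i = 13, -1, 2, -1:
  1·m_0 + 4·m_1 + 1·m_2 = 6(Δ_1 - Δ_0) = -84
  1·m_1 + 4·m_2 + 1·m_3 = 6(Δ_2 - Δ_1) = 18
  1·m_2 + 4·m_3 + 1·m_4 = 6(Δ_3 - Δ_2) = -18
Clamped end conditions give two more equations: 2h_0·m_0 + h_0·m_1 = 6(Δ_0 - s'(0)) = 42 and h_3·m_3 + 2h_3·m_4 = 6(s'(4) - Δ_3) = 0.
Forward elimination and back-substitution give m_0 = 535/14, m_1 = -241/7, m_2 = 31/2, m_3 = -67/7, m_4 = 67/14.

-34.4286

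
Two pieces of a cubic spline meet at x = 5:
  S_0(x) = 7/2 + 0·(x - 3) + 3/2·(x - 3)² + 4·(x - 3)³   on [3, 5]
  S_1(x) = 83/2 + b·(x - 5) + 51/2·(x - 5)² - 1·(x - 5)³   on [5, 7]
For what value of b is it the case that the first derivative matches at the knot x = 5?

S_0'(x) = 0 + 3·(x - 3) + 12·(x - 3)², so S_0'(5) = 54. On the right, S_1'(5) = b, so b = 54.

54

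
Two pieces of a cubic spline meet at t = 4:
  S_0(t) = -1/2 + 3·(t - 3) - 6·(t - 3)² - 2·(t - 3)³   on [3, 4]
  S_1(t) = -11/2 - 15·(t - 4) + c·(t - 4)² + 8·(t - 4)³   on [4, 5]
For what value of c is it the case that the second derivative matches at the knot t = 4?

-12

S_0''(t) = -12 - 12·(t - 3), so S_0''(4) = -24. On the right, S_1''(4) = 2c, so c = -12.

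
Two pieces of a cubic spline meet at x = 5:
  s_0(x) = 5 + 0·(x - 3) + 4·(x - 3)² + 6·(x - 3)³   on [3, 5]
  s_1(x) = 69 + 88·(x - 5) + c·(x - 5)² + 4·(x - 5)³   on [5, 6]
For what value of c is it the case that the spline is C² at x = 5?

40

s_0''(x) = 8 + 36·(x - 3), so s_0''(5) = 80. On the right, s_1''(5) = 2c, so c = 40.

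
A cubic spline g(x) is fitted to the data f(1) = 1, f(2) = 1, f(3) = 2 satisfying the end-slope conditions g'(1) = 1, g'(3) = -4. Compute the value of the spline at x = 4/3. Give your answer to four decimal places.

With σ_i denoting the second derivative at x_i, h_i = 1, 1, and Δ_i = (y_(i+1) − y_i)/h_i = 0, 1:
  1·σ_0 + 4·σ_1 + 1·σ_2 = 6(Δ_1 - Δ_0) = 6
Clamped end conditions give two more equations: 2h_0·σ_0 + h_0·σ_1 = 6(Δ_0 - g'(1)) = -6 and h_1·σ_1 + 2h_1·σ_2 = 6(g'(3) - Δ_1) = -30.
Forward elimination and back-substitution give σ_0 = -7, σ_1 = 8, σ_2 = -19.
On [1, 2], g(x) = 1 + 1·(x - 1) - 7/2·(x - 1)² + 5/2·(x - 1)³.
With (x - 1) = 1/3: g(4/3) = 28/27.

1.0370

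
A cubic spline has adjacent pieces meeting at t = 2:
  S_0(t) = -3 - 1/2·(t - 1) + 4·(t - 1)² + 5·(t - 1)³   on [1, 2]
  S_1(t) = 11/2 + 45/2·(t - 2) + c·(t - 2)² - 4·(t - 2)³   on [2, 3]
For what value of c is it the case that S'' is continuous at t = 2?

19

S_0''(t) = 8 + 30·(t - 1), so S_0''(2) = 38. On the right, S_1''(2) = 2c, so c = 19.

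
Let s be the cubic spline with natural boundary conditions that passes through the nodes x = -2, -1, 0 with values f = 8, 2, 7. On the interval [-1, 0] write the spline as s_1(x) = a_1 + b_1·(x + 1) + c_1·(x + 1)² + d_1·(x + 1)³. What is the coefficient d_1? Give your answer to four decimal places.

-2.7500

Put σ_i = s'' at the i-th knot. Here h = (1, 1) and Δ = (-6, 5), so the interior equations h_(i-1)·σ_(i-1) + 2(h_(i-1)+h_i)·σ_i + h_i·σ_(i+1) = 6(Δ_i − Δ_(i-1)) read
  1·σ_0 + 4·σ_1 + 1·σ_2 = 6(Δ_1 - Δ_0) = 66
Natural end conditions: σ_0 = σ_2 = 0.
Solving: σ_0 = 0, σ_1 = 33/2, σ_2 = 0.
On [-1, 0], with s_1(x) = a_1 + b_1·(x + 1) + c_1·(x + 1)² + d_1·(x + 1)³: c_1 = σ_1/2 = 33/4, d_1 = (σ_2 - σ_1)/(6h_1) = -11/4, b_1 = Δ_1 - h_1(2σ_1 + σ_2)/6 = -1/2.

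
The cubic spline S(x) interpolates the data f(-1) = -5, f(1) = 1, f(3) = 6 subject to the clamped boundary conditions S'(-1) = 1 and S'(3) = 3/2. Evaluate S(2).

Write σ_i for S''(x_i). With h_i = 2, 2 and divided differences Δ_i = 3, 5/2, the continuity of S' gives the tridiagonal system
  2·σ_0 + 8·σ_1 + 2·σ_2 = 6(Δ_1 - Δ_0) = -3
Clamped end conditions give two more equations: 2h_0·σ_0 + h_0·σ_1 = 6(Δ_0 - S'(-1)) = 12 and h_1·σ_1 + 2h_1·σ_2 = 6(S'(3) - Δ_1) = -6.
Solving the tridiagonal system: σ_0 = 7/2, σ_1 = -1, σ_2 = -1.
On [1, 3], S(x) = 1 + 7/2·(x - 1) - 1/2·(x - 1)² + 0·(x - 1)³.
With (x - 1) = 1: S(2) = 4.

4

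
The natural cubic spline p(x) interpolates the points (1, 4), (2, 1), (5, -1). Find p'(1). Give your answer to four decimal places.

-3.2917

With σ_i denoting the second derivative at x_i, h_i = 1, 3, and Δ_i = (y_(i+1) − y_i)/h_i = -3, -2/3:
  1·σ_0 + 8·σ_1 + 3·σ_2 = 6(Δ_1 - Δ_0) = 14
Natural end conditions: σ_0 = σ_2 = 0.
Hence σ_0 = 0, σ_1 = 7/4, σ_2 = 0.
On [1, 2], p'(x) = b_0 + 2c_0·(x - 1) + 3d_0·(x - 1)² with b_0 = Δ_0 - h_0(2σ_0 + σ_1)/6 = -79/24, c_0 = σ_0/2 = 0, d_0 = (σ_1 - σ_0)/(6h_0) = 7/24. So p'(1) = -79/24.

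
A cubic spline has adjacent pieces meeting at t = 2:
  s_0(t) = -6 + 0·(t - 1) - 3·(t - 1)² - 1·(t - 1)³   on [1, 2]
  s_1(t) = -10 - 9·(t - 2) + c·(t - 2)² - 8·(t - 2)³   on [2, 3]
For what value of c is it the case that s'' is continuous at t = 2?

s_0''(t) = -6 - 6·(t - 1), so s_0''(2) = -12. On the right, s_1''(2) = 2c, so c = -6.

-6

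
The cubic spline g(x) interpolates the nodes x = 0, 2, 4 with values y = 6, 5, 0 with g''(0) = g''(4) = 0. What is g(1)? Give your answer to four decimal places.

5.8750

Write M_i for g''(x_i). With h_i = 2, 2 and divided differences Δ_i = -1/2, -5/2, the continuity of g' gives the tridiagonal system
  2·M_0 + 8·M_1 + 2·M_2 = 6(Δ_1 - Δ_0) = -12
Natural end conditions: M_0 = M_2 = 0.
Solving: M_0 = 0, M_1 = -3/2, M_2 = 0.
On [0, 2], g(x) = 6 + 0·x + 0·x² - 1/8·x³.
With x = 1: g(1) = 47/8.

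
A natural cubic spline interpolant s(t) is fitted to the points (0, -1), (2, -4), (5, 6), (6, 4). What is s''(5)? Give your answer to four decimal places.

With σ_i denoting the second derivative at x_i, h_i = 2, 3, 1, and Δ_i = (y_(i+1) − y_i)/h_i = -3/2, 10/3, -2:
  2·σ_0 + 10·σ_1 + 3·σ_2 = 6(Δ_1 - Δ_0) = 29
  3·σ_1 + 8·σ_2 + 1·σ_3 = 6(Δ_2 - Δ_1) = -32
Natural end conditions: σ_0 = σ_3 = 0.
Hence σ_0 = 0, σ_1 = 328/71, σ_2 = -407/71, σ_3 = 0.

-5.7324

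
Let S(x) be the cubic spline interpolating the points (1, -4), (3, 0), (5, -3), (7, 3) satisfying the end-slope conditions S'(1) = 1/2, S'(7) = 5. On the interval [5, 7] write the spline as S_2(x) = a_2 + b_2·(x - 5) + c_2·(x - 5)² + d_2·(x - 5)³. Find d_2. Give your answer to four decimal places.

-0.3000

Let m_i = S''(x_i). Step sizes h_i = 2, 2, 2; slopes of the chords Δ_i = (y_(i+1) - y_i)/h_i = 2, -3/2, 3.
  2·m_0 + 8·m_1 + 2·m_2 = 6(Δ_1 - Δ_0) = -21
  2·m_1 + 8·m_2 + 2·m_3 = 6(Δ_2 - Δ_1) = 27
Clamped end conditions give two more equations: 2h_0·m_0 + h_0·m_1 = 6(Δ_0 - S'(1)) = 9 and h_2·m_2 + 2h_2·m_3 = 6(S'(7) - Δ_2) = 12.
Hence m_0 = 47/10, m_1 = -49/10, m_2 = 22/5, m_3 = 4/5.
On [5, 7], with S_2(x) = a_2 + b_2·(x - 5) + c_2·(x - 5)² + d_2·(x - 5)³: c_2 = m_2/2 = 11/5, d_2 = (m_3 - m_2)/(6h_2) = -3/10, b_2 = Δ_2 - h_2(2m_2 + m_3)/6 = -1/5.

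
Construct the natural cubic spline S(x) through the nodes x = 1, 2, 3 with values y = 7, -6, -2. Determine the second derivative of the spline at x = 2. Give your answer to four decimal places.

25.5000

Write m_i for S''(x_i). With h_i = 1, 1 and divided differences Δ_i = -13, 4, the continuity of S' gives the tridiagonal system
  1·m_0 + 4·m_1 + 1·m_2 = 6(Δ_1 - Δ_0) = 102
Natural end conditions: m_0 = m_2 = 0.
Solving: m_0 = 0, m_1 = 51/2, m_2 = 0.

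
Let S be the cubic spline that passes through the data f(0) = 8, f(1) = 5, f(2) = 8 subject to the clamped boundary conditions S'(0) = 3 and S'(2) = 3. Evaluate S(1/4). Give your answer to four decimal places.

8.0234

Let σ_i = S''(x_i). Step sizes h_i = 1, 1; slopes of the chords Δ_i = (y_(i+1) - y_i)/h_i = -3, 3.
  1·σ_0 + 4·σ_1 + 1·σ_2 = 6(Δ_1 - Δ_0) = 36
Clamped end conditions give two more equations: 2h_0·σ_0 + h_0·σ_1 = 6(Δ_0 - S'(0)) = -36 and h_1·σ_1 + 2h_1·σ_2 = 6(S'(2) - Δ_1) = 0.
Solving: σ_0 = -27, σ_1 = 18, σ_2 = -9.
On [0, 1], S(t) = 8 + 3·t - 27/2·t² + 15/2·t³.
With t = 1/4: S(1/4) = 1027/128.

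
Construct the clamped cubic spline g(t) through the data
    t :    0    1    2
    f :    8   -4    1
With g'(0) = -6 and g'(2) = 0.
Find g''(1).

45

With M_i denoting the second derivative at x_i, h_i = 1, 1, and Δ_i = (y_(i+1) − y_i)/h_i = -12, 5:
  1·M_0 + 4·M_1 + 1·M_2 = 6(Δ_1 - Δ_0) = 102
Clamped end conditions give two more equations: 2h_0·M_0 + h_0·M_1 = 6(Δ_0 - g'(0)) = -36 and h_1·M_1 + 2h_1·M_2 = 6(g'(2) - Δ_1) = -30.
Solving the tridiagonal system: M_0 = -81/2, M_1 = 45, M_2 = -75/2.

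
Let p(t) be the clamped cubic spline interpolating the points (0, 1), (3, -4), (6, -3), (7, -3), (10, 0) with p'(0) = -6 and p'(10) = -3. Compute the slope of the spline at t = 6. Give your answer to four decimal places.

Write M_i for p''(x_i). With h_i = 3, 3, 1, 3 and divided differences Δ_i = -5/3, 1/3, 0, 1, the continuity of p' gives the tridiagonal system
  3·M_0 + 12·M_1 + 3·M_2 = 6(Δ_1 - Δ_0) = 12
  3·M_1 + 8·M_2 + 1·M_3 = 6(Δ_2 - Δ_1) = -2
  1·M_2 + 8·M_3 + 3·M_4 = 6(Δ_3 - Δ_2) = 6
Clamped end conditions give two more equations: 2h_0·M_0 + h_0·M_1 = 6(Δ_0 - p'(0)) = 26 and h_3·M_3 + 2h_3·M_4 = 6(p'(10) - Δ_3) = -24.
Forward elimination and back-substitution give M_0 = 682/159, M_1 = 14/159, M_2 = -34/53, M_3 = 152/53, M_4 = -288/53.
On [6, 7], p'(t) = b_2 + 2c_2·(t - 6) + 3d_2·(t - 6)² with b_2 = Δ_2 - h_2(2M_2 + M_3)/6 = -14/53, c_2 = M_2/2 = -17/53, d_2 = (M_3 - M_2)/(6h_2) = 31/53. So p'(6) = -14/53.

-0.2642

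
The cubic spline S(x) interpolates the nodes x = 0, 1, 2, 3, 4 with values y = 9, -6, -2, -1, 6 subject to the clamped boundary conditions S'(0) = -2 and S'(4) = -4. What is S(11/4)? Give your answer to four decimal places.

-1.7715

Write m_i for S''(x_i). With h_i = 1, 1, 1, 1 and divided differences Δ_i = -15, 4, 1, 7, the continuity of S' gives the tridiagonal system
  1·m_0 + 4·m_1 + 1·m_2 = 6(Δ_1 - Δ_0) = 114
  1·m_1 + 4·m_2 + 1·m_3 = 6(Δ_2 - Δ_1) = -18
  1·m_2 + 4·m_3 + 1·m_4 = 6(Δ_3 - Δ_2) = 36
Clamped end conditions give two more equations: 2h_0·m_0 + h_0·m_1 = 6(Δ_0 - S'(0)) = -78 and h_3·m_3 + 2h_3·m_4 = 6(S'(4) - Δ_3) = -66.
Forward elimination and back-substitution give m_0 = -257/4, m_1 = 101/2, m_2 = -95/4, m_3 = 53/2, m_4 = -185/4.
On [2, 3], S(x) = -2 + 9/2·(x - 2) - 95/8·(x - 2)² + 67/8·(x - 2)³.
With (x - 2) = 3/4: S(11/4) = -907/512.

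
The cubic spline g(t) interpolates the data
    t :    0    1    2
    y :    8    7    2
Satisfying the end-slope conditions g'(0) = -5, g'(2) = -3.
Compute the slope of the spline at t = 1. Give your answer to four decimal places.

-2.5000

Put σ_i = g'' at the i-th knot. Here h = (1, 1) and Δ = (-1, -5), so the interior equations h_(i-1)·σ_(i-1) + 2(h_(i-1)+h_i)·σ_i + h_i·σ_(i+1) = 6(Δ_i − Δ_(i-1)) read
  1·σ_0 + 4·σ_1 + 1·σ_2 = 6(Δ_1 - Δ_0) = -24
Clamped end conditions give two more equations: 2h_0·σ_0 + h_0·σ_1 = 6(Δ_0 - g'(0)) = 24 and h_1·σ_1 + 2h_1·σ_2 = 6(g'(2) - Δ_1) = 12.
Hence σ_0 = 19, σ_1 = -14, σ_2 = 13.
On [1, 2], g'(t) = b_1 + 2c_1·(t - 1) + 3d_1·(t - 1)² with b_1 = Δ_1 - h_1(2σ_1 + σ_2)/6 = -5/2, c_1 = σ_1/2 = -7, d_1 = (σ_2 - σ_1)/(6h_1) = 9/2. So g'(1) = -5/2.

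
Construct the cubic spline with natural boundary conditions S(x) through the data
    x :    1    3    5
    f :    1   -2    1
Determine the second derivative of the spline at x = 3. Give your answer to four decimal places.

2.2500

Put M_i = S'' at the i-th knot. Here h = (2, 2) and Δ = (-3/2, 3/2), so the interior equations h_(i-1)·M_(i-1) + 2(h_(i-1)+h_i)·M_i + h_i·M_(i+1) = 6(Δ_i − Δ_(i-1)) read
  2·M_0 + 8·M_1 + 2·M_2 = 6(Δ_1 - Δ_0) = 18
Natural end conditions: M_0 = M_2 = 0.
Hence M_0 = 0, M_1 = 9/4, M_2 = 0.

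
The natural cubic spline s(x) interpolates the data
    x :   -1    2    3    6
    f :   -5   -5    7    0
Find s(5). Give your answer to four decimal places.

7.6949

Put M_i = s'' at the i-th knot. Here h = (3, 1, 3) and Δ = (0, 12, -7/3), so the interior equations h_(i-1)·M_(i-1) + 2(h_(i-1)+h_i)·M_i + h_i·M_(i+1) = 6(Δ_i − Δ_(i-1)) read
  3·M_0 + 8·M_1 + 1·M_2 = 6(Δ_1 - Δ_0) = 72
  1·M_1 + 8·M_2 + 3·M_3 = 6(Δ_2 - Δ_1) = -86
Natural end conditions: M_0 = M_3 = 0.
Forward elimination and back-substitution give M_0 = 0, M_1 = 662/63, M_2 = -760/63, M_3 = 0.
On [3, 6], s(x) = 7 + 613/63·(x - 3) - 380/63·(x - 3)² + 380/567·(x - 3)³.
With (x - 3) = 2: s(5) = 4363/567.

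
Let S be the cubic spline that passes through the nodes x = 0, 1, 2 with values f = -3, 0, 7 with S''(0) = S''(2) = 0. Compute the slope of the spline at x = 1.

5

Put m_i = S'' at the i-th knot. Here h = (1, 1) and Δ = (3, 7), so the interior equations h_(i-1)·m_(i-1) + 2(h_(i-1)+h_i)·m_i + h_i·m_(i+1) = 6(Δ_i − Δ_(i-1)) read
  1·m_0 + 4·m_1 + 1·m_2 = 6(Δ_1 - Δ_0) = 24
Natural end conditions: m_0 = m_2 = 0.
Solving: m_0 = 0, m_1 = 6, m_2 = 0.
On [1, 2], S'(x) = b_1 + 2c_1·(x - 1) + 3d_1·(x - 1)² with b_1 = Δ_1 - h_1(2m_1 + m_2)/6 = 5, c_1 = m_1/2 = 3, d_1 = (m_2 - m_1)/(6h_1) = -1. So S'(1) = 5.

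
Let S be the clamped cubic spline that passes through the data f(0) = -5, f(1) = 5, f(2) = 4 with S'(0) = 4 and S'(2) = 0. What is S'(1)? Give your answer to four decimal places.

5.7500

Put M_i = S'' at the i-th knot. Here h = (1, 1) and Δ = (10, -1), so the interior equations h_(i-1)·M_(i-1) + 2(h_(i-1)+h_i)·M_i + h_i·M_(i+1) = 6(Δ_i − Δ_(i-1)) read
  1·M_0 + 4·M_1 + 1·M_2 = 6(Δ_1 - Δ_0) = -66
Clamped end conditions give two more equations: 2h_0·M_0 + h_0·M_1 = 6(Δ_0 - S'(0)) = 36 and h_1·M_1 + 2h_1·M_2 = 6(S'(2) - Δ_1) = 6.
Hence M_0 = 65/2, M_1 = -29, M_2 = 35/2.
On [1, 2], S'(t) = b_1 + 2c_1·(t - 1) + 3d_1·(t - 1)² with b_1 = Δ_1 - h_1(2M_1 + M_2)/6 = 23/4, c_1 = M_1/2 = -29/2, d_1 = (M_2 - M_1)/(6h_1) = 31/4. So S'(1) = 23/4.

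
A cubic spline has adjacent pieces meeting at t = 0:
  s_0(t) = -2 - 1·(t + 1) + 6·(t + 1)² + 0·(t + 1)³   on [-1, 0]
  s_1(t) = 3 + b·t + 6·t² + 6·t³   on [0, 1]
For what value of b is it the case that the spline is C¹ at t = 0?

11

s_0'(t) = -1 + 12·(t + 1) + 0·(t + 1)², so s_0'(0) = 11. On the right, s_1'(0) = b, so b = 11.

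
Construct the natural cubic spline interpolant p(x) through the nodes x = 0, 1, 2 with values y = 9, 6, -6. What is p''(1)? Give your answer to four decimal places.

Put σ_i = p'' at the i-th knot. Here h = (1, 1) and Δ = (-3, -12), so the interior equations h_(i-1)·σ_(i-1) + 2(h_(i-1)+h_i)·σ_i + h_i·σ_(i+1) = 6(Δ_i − Δ_(i-1)) read
  1·σ_0 + 4·σ_1 + 1·σ_2 = 6(Δ_1 - Δ_0) = -54
Natural end conditions: σ_0 = σ_2 = 0.
Solving the tridiagonal system: σ_0 = 0, σ_1 = -27/2, σ_2 = 0.

-13.5000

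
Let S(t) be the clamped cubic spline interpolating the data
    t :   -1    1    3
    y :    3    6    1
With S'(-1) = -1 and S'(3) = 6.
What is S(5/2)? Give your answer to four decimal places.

Let M_i = S''(x_i). Step sizes h_i = 2, 2; slopes of the chords Δ_i = (y_(i+1) - y_i)/h_i = 3/2, -5/2.
  2·M_0 + 8·M_1 + 2·M_2 = 6(Δ_1 - Δ_0) = -24
Clamped end conditions give two more equations: 2h_0·M_0 + h_0·M_1 = 6(Δ_0 - S'(-1)) = 15 and h_1·M_1 + 2h_1·M_2 = 6(S'(3) - Δ_1) = 51.
Forward elimination and back-substitution give M_0 = 17/2, M_1 = -19/2, M_2 = 35/2.
On [1, 3], S(t) = 6 - 2·(t - 1) - 19/4·(t - 1)² + 9/4·(t - 1)³.
With (t - 1) = 3/2: S(5/2) = -3/32.

-0.0938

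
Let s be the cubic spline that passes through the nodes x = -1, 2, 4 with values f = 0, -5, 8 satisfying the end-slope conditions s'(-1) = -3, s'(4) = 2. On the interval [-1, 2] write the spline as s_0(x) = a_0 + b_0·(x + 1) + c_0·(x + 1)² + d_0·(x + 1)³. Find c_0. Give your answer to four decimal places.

Let M_i = s''(x_i). Step sizes h_i = 3, 2; slopes of the chords Δ_i = (y_(i+1) - y_i)/h_i = -5/3, 13/2.
  3·M_0 + 10·M_1 + 2·M_2 = 6(Δ_1 - Δ_0) = 49
Clamped end conditions give two more equations: 2h_0·M_0 + h_0·M_1 = 6(Δ_0 - s'(-1)) = 8 and h_1·M_1 + 2h_1·M_2 = 6(s'(4) - Δ_1) = -27.
Solving: M_0 = -77/30, M_1 = 39/5, M_2 = -213/20.
On [-1, 2], with s_0(x) = a_0 + b_0·(x + 1) + c_0·(x + 1)² + d_0·(x + 1)³: c_0 = M_0/2 = -77/60, d_0 = (M_1 - M_0)/(6h_0) = 311/540, b_0 = Δ_0 - h_0(2M_0 + M_1)/6 = -3.

-1.2833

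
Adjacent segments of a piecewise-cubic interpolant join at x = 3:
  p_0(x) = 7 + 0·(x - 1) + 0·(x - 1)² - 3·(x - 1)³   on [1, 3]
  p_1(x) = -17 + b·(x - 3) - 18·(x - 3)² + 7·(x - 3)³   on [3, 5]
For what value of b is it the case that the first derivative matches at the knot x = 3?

-36

p_0'(x) = 0 + 0·(x - 1) - 9·(x - 1)², so p_0'(3) = -36. On the right, p_1'(3) = b, so b = -36.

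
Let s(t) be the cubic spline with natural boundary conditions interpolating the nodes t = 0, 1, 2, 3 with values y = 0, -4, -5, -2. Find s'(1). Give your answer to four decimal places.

-2.9333

Put M_i = s'' at the i-th knot. Here h = (1, 1, 1) and Δ = (-4, -1, 3), so the interior equations h_(i-1)·M_(i-1) + 2(h_(i-1)+h_i)·M_i + h_i·M_(i+1) = 6(Δ_i − Δ_(i-1)) read
  1·M_0 + 4·M_1 + 1·M_2 = 6(Δ_1 - Δ_0) = 18
  1·M_1 + 4·M_2 + 1·M_3 = 6(Δ_2 - Δ_1) = 24
Natural end conditions: M_0 = M_3 = 0.
Forward elimination and back-substitution give M_0 = 0, M_1 = 16/5, M_2 = 26/5, M_3 = 0.
On [1, 2], s'(t) = b_1 + 2c_1·(t - 1) + 3d_1·(t - 1)² with b_1 = Δ_1 - h_1(2M_1 + M_2)/6 = -44/15, c_1 = M_1/2 = 8/5, d_1 = (M_2 - M_1)/(6h_1) = 1/3. So s'(1) = -44/15.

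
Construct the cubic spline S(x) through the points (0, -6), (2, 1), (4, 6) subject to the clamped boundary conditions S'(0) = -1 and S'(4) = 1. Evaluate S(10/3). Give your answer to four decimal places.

5.0741

Let M_i = S''(x_i). Step sizes h_i = 2, 2; slopes of the chords Δ_i = (y_(i+1) - y_i)/h_i = 7/2, 5/2.
  2·M_0 + 8·M_1 + 2·M_2 = 6(Δ_1 - Δ_0) = -6
Clamped end conditions give two more equations: 2h_0·M_0 + h_0·M_1 = 6(Δ_0 - S'(0)) = 27 and h_1·M_1 + 2h_1·M_2 = 6(S'(4) - Δ_1) = -9.
Solving the tridiagonal system: M_0 = 8, M_1 = -5/2, M_2 = -1.
On [2, 4], S(x) = 1 + 9/2·(x - 2) - 5/4·(x - 2)² + 1/8·(x - 2)³.
With (x - 2) = 4/3: S(10/3) = 137/27.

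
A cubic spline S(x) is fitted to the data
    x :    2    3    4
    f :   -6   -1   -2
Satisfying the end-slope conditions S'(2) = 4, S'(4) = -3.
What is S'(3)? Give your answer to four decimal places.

Let m_i = S''(x_i). Step sizes h_i = 1, 1; slopes of the chords Δ_i = (y_(i+1) - y_i)/h_i = 5, -1.
  1·m_0 + 4·m_1 + 1·m_2 = 6(Δ_1 - Δ_0) = -36
Clamped end conditions give two more equations: 2h_0·m_0 + h_0·m_1 = 6(Δ_0 - S'(2)) = 6 and h_1·m_1 + 2h_1·m_2 = 6(S'(4) - Δ_1) = -12.
Solving the tridiagonal system: m_0 = 17/2, m_1 = -11, m_2 = -1/2.
On [3, 4], S'(x) = b_1 + 2c_1·(x - 3) + 3d_1·(x - 3)² with b_1 = Δ_1 - h_1(2m_1 + m_2)/6 = 11/4, c_1 = m_1/2 = -11/2, d_1 = (m_2 - m_1)/(6h_1) = 7/4. So S'(3) = 11/4.

2.7500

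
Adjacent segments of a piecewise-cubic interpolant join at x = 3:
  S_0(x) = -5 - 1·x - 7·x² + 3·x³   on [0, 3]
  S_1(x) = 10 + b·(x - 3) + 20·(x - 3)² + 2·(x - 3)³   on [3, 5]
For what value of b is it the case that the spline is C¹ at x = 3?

38

S_0'(x) = -1 - 14·x + 9·x², so S_0'(3) = 38. On the right, S_1'(3) = b, so b = 38.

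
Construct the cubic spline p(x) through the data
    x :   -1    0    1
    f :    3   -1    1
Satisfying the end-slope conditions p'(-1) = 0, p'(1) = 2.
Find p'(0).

Put M_i = p'' at the i-th knot. Here h = (1, 1) and Δ = (-4, 2), so the interior equations h_(i-1)·M_(i-1) + 2(h_(i-1)+h_i)·M_i + h_i·M_(i+1) = 6(Δ_i − Δ_(i-1)) read
  1·M_0 + 4·M_1 + 1·M_2 = 6(Δ_1 - Δ_0) = 36
Clamped end conditions give two more equations: 2h_0·M_0 + h_0·M_1 = 6(Δ_0 - p'(-1)) = -24 and h_1·M_1 + 2h_1·M_2 = 6(p'(1) - Δ_1) = 0.
Solving: M_0 = -20, M_1 = 16, M_2 = -8.
On [0, 1], p'(x) = b_1 + 2c_1·x + 3d_1·x² with b_1 = Δ_1 - h_1(2M_1 + M_2)/6 = -2, c_1 = M_1/2 = 8, d_1 = (M_2 - M_1)/(6h_1) = -4. So p'(0) = -2.

-2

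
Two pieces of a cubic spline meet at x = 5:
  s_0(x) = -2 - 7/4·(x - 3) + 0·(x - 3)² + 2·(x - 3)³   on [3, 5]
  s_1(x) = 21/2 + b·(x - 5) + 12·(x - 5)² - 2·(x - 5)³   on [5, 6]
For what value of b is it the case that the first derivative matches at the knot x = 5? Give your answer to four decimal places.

s_0'(x) = -7/4 + 0·(x - 3) + 6·(x - 3)², so s_0'(5) = 89/4. On the right, s_1'(5) = b, so b = 89/4.

22.2500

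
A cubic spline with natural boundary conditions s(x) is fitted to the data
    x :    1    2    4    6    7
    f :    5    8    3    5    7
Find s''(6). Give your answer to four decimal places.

Put m_i = s'' at the i-th knot. Here h = (1, 2, 2, 1) and Δ = (3, -5/2, 1, 2), so the interior equations h_(i-1)·m_(i-1) + 2(h_(i-1)+h_i)·m_i + h_i·m_(i+1) = 6(Δ_i − Δ_(i-1)) read
  1·m_0 + 6·m_1 + 2·m_2 = 6(Δ_1 - Δ_0) = -33
  2·m_1 + 8·m_2 + 2·m_3 = 6(Δ_2 - Δ_1) = 21
  2·m_2 + 6·m_3 + 1·m_4 = 6(Δ_3 - Δ_2) = 6
Natural end conditions: m_0 = m_4 = 0.
Forward elimination and back-substitution give m_0 = 0, m_1 = -7, m_2 = 9/2, m_3 = -1/2, m_4 = 0.

-0.5000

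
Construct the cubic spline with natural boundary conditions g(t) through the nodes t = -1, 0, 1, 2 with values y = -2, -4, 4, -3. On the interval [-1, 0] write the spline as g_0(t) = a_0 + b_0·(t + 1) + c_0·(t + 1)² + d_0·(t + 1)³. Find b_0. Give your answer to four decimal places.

-5.6667

With M_i denoting the second derivative at x_i, h_i = 1, 1, 1, and Δ_i = (y_(i+1) − y_i)/h_i = -2, 8, -7:
  1·M_0 + 4·M_1 + 1·M_2 = 6(Δ_1 - Δ_0) = 60
  1·M_1 + 4·M_2 + 1·M_3 = 6(Δ_2 - Δ_1) = -90
Natural end conditions: M_0 = M_3 = 0.
Solving: M_0 = 0, M_1 = 22, M_2 = -28, M_3 = 0.
On [-1, 0], with g_0(t) = a_0 + b_0·(t + 1) + c_0·(t + 1)² + d_0·(t + 1)³: c_0 = M_0/2 = 0, d_0 = (M_1 - M_0)/(6h_0) = 11/3, b_0 = Δ_0 - h_0(2M_0 + M_1)/6 = -17/3.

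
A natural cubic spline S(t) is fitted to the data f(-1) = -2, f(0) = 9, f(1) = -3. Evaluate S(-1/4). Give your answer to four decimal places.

Write m_i for S''(x_i). With h_i = 1, 1 and divided differences Δ_i = 11, -12, the continuity of S' gives the tridiagonal system
  1·m_0 + 4·m_1 + 1·m_2 = 6(Δ_1 - Δ_0) = -138
Natural end conditions: m_0 = m_2 = 0.
Forward elimination and back-substitution give m_0 = 0, m_1 = -69/2, m_2 = 0.
On [-1, 0], S(t) = -2 + 67/4·(t + 1) + 0·(t + 1)² - 23/4·(t + 1)³.
With (t + 1) = 3/4: S(-1/4) = 2083/256.

8.1367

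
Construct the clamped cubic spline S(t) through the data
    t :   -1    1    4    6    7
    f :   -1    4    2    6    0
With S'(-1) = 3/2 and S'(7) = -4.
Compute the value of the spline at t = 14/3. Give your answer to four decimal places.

4.3633

Write M_i for S''(x_i). With h_i = 2, 3, 2, 1 and divided differences Δ_i = 5/2, -2/3, 2, -6, the continuity of S' gives the tridiagonal system
  2·M_0 + 10·M_1 + 3·M_2 = 6(Δ_1 - Δ_0) = -19
  3·M_1 + 10·M_2 + 2·M_3 = 6(Δ_2 - Δ_1) = 16
  2·M_2 + 6·M_3 + 1·M_4 = 6(Δ_3 - Δ_2) = -48
Clamped end conditions give two more equations: 2h_0·M_0 + h_0·M_1 = 6(Δ_0 - S'(-1)) = 6 and h_3·M_3 + 2h_3·M_4 = 6(S'(7) - Δ_3) = 12.
Forward elimination and back-substitution give M_0 = 653/182, M_1 = -380/91, M_2 = 1418/273, M_3 = -3196/273, M_4 = 3236/273.
On [4, 6], S(t) = 2 + 222/91·(t - 4) + 709/273·(t - 4)² - 769/546·(t - 4)³.
With (t - 4) = 2/3: S(14/3) = 2474/567.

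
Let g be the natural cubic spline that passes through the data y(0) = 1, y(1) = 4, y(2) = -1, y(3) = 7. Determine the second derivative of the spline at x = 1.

Put M_i = g'' at the i-th knot. Here h = (1, 1, 1) and Δ = (3, -5, 8), so the interior equations h_(i-1)·M_(i-1) + 2(h_(i-1)+h_i)·M_i + h_i·M_(i+1) = 6(Δ_i − Δ_(i-1)) read
  1·M_0 + 4·M_1 + 1·M_2 = 6(Δ_1 - Δ_0) = -48
  1·M_1 + 4·M_2 + 1·M_3 = 6(Δ_2 - Δ_1) = 78
Natural end conditions: M_0 = M_3 = 0.
Forward elimination and back-substitution give M_0 = 0, M_1 = -18, M_2 = 24, M_3 = 0.

-18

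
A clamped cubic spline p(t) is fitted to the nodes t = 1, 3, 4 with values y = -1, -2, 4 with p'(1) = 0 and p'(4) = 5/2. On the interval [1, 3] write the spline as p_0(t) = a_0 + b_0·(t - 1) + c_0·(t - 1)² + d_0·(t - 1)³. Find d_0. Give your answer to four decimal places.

1.4792

Write M_i for p''(x_i). With h_i = 2, 1 and divided differences Δ_i = -1/2, 6, the continuity of p' gives the tridiagonal system
  2·M_0 + 6·M_1 + 1·M_2 = 6(Δ_1 - Δ_0) = 39
Clamped end conditions give two more equations: 2h_0·M_0 + h_0·M_1 = 6(Δ_0 - p'(1)) = -3 and h_1·M_1 + 2h_1·M_2 = 6(p'(4) - Δ_1) = -21.
Solving the tridiagonal system: M_0 = -77/12, M_1 = 34/3, M_2 = -97/6.
On [1, 3], with p_0(t) = a_0 + b_0·(t - 1) + c_0·(t - 1)² + d_0·(t - 1)³: c_0 = M_0/2 = -77/24, d_0 = (M_1 - M_0)/(6h_0) = 71/48, b_0 = Δ_0 - h_0(2M_0 + M_1)/6 = 0.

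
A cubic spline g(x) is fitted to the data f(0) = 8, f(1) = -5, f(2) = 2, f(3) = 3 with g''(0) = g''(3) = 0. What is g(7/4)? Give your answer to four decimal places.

-0.1313

With M_i denoting the second derivative at x_i, h_i = 1, 1, 1, and Δ_i = (y_(i+1) − y_i)/h_i = -13, 7, 1:
  1·M_0 + 4·M_1 + 1·M_2 = 6(Δ_1 - Δ_0) = 120
  1·M_1 + 4·M_2 + 1·M_3 = 6(Δ_2 - Δ_1) = -36
Natural end conditions: M_0 = M_3 = 0.
Hence M_0 = 0, M_1 = 172/5, M_2 = -88/5, M_3 = 0.
On [1, 2], g(x) = -5 - 23/15·(x - 1) + 86/5·(x - 1)² - 26/3·(x - 1)³.
With (x - 1) = 3/4: g(7/4) = -21/160.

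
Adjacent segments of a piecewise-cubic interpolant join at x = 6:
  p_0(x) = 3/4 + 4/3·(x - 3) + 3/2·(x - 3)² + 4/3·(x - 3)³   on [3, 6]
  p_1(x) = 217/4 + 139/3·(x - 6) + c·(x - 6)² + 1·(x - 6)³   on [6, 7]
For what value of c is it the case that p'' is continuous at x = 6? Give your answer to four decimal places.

p_0''(x) = 3 + 8·(x - 3), so p_0''(6) = 27. On the right, p_1''(6) = 2c, so c = 27/2.

13.5000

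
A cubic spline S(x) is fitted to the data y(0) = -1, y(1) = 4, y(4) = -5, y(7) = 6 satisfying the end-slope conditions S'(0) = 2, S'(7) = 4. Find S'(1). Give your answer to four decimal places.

3.9355

Let M_i = S''(x_i). Step sizes h_i = 1, 3, 3; slopes of the chords Δ_i = (y_(i+1) - y_i)/h_i = 5, -3, 11/3.
  1·M_0 + 8·M_1 + 3·M_2 = 6(Δ_1 - Δ_0) = -48
  3·M_1 + 12·M_2 + 3·M_3 = 6(Δ_2 - Δ_1) = 40
Clamped end conditions give two more equations: 2h_0·M_0 + h_0·M_1 = 6(Δ_0 - S'(0)) = 18 and h_2·M_2 + 2h_2·M_3 = 6(S'(7) - Δ_2) = 2.
Solving: M_0 = 438/31, M_1 = -318/31, M_2 = 206/31, M_3 = -278/93.
On [1, 4], S'(x) = b_1 + 2c_1·(x - 1) + 3d_1·(x - 1)² with b_1 = Δ_1 - h_1(2M_1 + M_2)/6 = 122/31, c_1 = M_1/2 = -159/31, d_1 = (M_2 - M_1)/(6h_1) = 262/279. So S'(1) = 122/31.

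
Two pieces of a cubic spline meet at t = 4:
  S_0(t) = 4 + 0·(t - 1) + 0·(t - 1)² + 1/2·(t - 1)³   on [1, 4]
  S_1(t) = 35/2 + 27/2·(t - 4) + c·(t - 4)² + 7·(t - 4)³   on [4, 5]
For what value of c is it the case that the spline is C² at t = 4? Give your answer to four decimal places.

4.5000

S_0''(t) = 0 + 3·(t - 1), so S_0''(4) = 9. On the right, S_1''(4) = 2c, so c = 9/2.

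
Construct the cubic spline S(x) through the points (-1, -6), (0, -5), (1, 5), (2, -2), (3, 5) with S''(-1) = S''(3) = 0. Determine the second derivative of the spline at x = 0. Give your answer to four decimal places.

23.2500

With M_i denoting the second derivative at x_i, h_i = 1, 1, 1, 1, and Δ_i = (y_(i+1) − y_i)/h_i = 1, 10, -7, 7:
  1·M_0 + 4·M_1 + 1·M_2 = 6(Δ_1 - Δ_0) = 54
  1·M_1 + 4·M_2 + 1·M_3 = 6(Δ_2 - Δ_1) = -102
  1·M_2 + 4·M_3 + 1·M_4 = 6(Δ_3 - Δ_2) = 84
Natural end conditions: M_0 = M_4 = 0.
Hence M_0 = 0, M_1 = 93/4, M_2 = -39, M_3 = 123/4, M_4 = 0.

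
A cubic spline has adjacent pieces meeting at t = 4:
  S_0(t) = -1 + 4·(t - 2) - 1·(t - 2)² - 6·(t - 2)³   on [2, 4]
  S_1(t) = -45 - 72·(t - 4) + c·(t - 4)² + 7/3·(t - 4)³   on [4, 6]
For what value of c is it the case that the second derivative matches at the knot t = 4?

S_0''(t) = -2 - 36·(t - 2), so S_0''(4) = -74. On the right, S_1''(4) = 2c, so c = -37.

-37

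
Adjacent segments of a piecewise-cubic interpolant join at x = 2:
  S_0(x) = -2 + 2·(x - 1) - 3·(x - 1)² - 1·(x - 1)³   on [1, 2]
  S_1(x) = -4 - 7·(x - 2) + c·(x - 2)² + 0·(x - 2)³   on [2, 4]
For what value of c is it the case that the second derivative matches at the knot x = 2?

S_0''(x) = -6 - 6·(x - 1), so S_0''(2) = -12. On the right, S_1''(2) = 2c, so c = -6.

-6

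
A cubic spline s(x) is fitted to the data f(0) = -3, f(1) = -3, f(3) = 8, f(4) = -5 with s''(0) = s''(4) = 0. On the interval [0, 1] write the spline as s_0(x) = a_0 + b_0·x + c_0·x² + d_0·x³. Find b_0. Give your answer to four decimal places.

Write σ_i for s''(x_i). With h_i = 1, 2, 1 and divided differences Δ_i = 0, 11/2, -13, the continuity of s' gives the tridiagonal system
  1·σ_0 + 6·σ_1 + 2·σ_2 = 6(Δ_1 - Δ_0) = 33
  2·σ_1 + 6·σ_2 + 1·σ_3 = 6(Δ_2 - Δ_1) = -111
Natural end conditions: σ_0 = σ_3 = 0.
Solving: σ_0 = 0, σ_1 = 105/8, σ_2 = -183/8, σ_3 = 0.
On [0, 1], with s_0(x) = a_0 + b_0·x + c_0·x² + d_0·x³: c_0 = σ_0/2 = 0, d_0 = (σ_1 - σ_0)/(6h_0) = 35/16, b_0 = Δ_0 - h_0(2σ_0 + σ_1)/6 = -35/16.

-2.1875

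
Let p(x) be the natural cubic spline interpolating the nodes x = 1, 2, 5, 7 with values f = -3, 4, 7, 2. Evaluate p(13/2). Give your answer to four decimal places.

Put m_i = p'' at the i-th knot. Here h = (1, 3, 2) and Δ = (7, 1, -5/2), so the interior equations h_(i-1)·m_(i-1) + 2(h_(i-1)+h_i)·m_i + h_i·m_(i+1) = 6(Δ_i − Δ_(i-1)) read
  1·m_0 + 8·m_1 + 3·m_2 = 6(Δ_1 - Δ_0) = -36
  3·m_1 + 10·m_2 + 2·m_3 = 6(Δ_2 - Δ_1) = -21
Natural end conditions: m_0 = m_3 = 0.
Forward elimination and back-substitution give m_0 = 0, m_1 = -297/71, m_2 = -60/71, m_3 = 0.
On [5, 7], p(x) = 7 - 275/142·(x - 5) - 30/71·(x - 5)² + 5/71·(x - 5)³.
With (x - 5) = 3/2: p(13/2) = 1921/568.

3.3820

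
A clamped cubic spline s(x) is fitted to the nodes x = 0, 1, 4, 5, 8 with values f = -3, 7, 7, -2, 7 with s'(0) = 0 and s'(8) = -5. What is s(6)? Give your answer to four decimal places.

Let M_i = s''(x_i). Step sizes h_i = 1, 3, 1, 3; slopes of the chords Δ_i = (y_(i+1) - y_i)/h_i = 10, 0, -9, 3.
  1·M_0 + 8·M_1 + 3·M_2 = 6(Δ_1 - Δ_0) = -60
  3·M_1 + 8·M_2 + 1·M_3 = 6(Δ_2 - Δ_1) = -54
  1·M_2 + 8·M_3 + 3·M_4 = 6(Δ_3 - Δ_2) = 72
Clamped end conditions give two more equations: 2h_0·M_0 + h_0·M_1 = 6(Δ_0 - s'(0)) = 60 and h_3·M_3 + 2h_3·M_4 = 6(s'(8) - Δ_3) = -48.
Solving the tridiagonal system: M_0 = 2521/72, M_1 = -361/36, M_2 = -355/72, M_3 = 559/36, M_4 = -1135/72.
On [5, 8], s(x) = -2 - 223/48·(x - 5) + 559/72·(x - 5)² - 751/432·(x - 5)³.
With (x - 5) = 1: s(6) = -67/108.

-0.6204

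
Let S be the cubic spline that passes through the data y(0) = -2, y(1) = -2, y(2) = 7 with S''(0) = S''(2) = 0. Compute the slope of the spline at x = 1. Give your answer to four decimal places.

4.5000

Write m_i for S''(x_i). With h_i = 1, 1 and divided differences Δ_i = 0, 9, the continuity of S' gives the tridiagonal system
  1·m_0 + 4·m_1 + 1·m_2 = 6(Δ_1 - Δ_0) = 54
Natural end conditions: m_0 = m_2 = 0.
Solving the tridiagonal system: m_0 = 0, m_1 = 27/2, m_2 = 0.
On [1, 2], S'(x) = b_1 + 2c_1·(x - 1) + 3d_1·(x - 1)² with b_1 = Δ_1 - h_1(2m_1 + m_2)/6 = 9/2, c_1 = m_1/2 = 27/4, d_1 = (m_2 - m_1)/(6h_1) = -9/4. So S'(1) = 9/2.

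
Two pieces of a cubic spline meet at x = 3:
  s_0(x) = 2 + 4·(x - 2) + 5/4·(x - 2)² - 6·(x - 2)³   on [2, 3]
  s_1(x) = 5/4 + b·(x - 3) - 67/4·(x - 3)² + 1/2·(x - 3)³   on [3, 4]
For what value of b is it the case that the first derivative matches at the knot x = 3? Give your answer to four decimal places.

-11.5000

s_0'(x) = 4 + 5/2·(x - 2) - 18·(x - 2)², so s_0'(3) = -23/2. On the right, s_1'(3) = b, so b = -23/2.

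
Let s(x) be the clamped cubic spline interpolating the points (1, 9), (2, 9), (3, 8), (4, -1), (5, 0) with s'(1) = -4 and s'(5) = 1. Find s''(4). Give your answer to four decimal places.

22.1429

With σ_i denoting the second derivative at x_i, h_i = 1, 1, 1, 1, and Δ_i = (y_(i+1) − y_i)/h_i = 0, -1, -9, 1:
  1·σ_0 + 4·σ_1 + 1·σ_2 = 6(Δ_1 - Δ_0) = -6
  1·σ_1 + 4·σ_2 + 1·σ_3 = 6(Δ_2 - Δ_1) = -48
  1·σ_2 + 4·σ_3 + 1·σ_4 = 6(Δ_3 - Δ_2) = 60
Clamped end conditions give two more equations: 2h_0·σ_0 + h_0·σ_1 = 6(Δ_0 - s'(1)) = 24 and h_3·σ_3 + 2h_3·σ_4 = 6(s'(5) - Δ_3) = 0.
Solving the tridiagonal system: σ_0 = 169/14, σ_1 = -1/7, σ_2 = -35/2, σ_3 = 155/7, σ_4 = -155/14.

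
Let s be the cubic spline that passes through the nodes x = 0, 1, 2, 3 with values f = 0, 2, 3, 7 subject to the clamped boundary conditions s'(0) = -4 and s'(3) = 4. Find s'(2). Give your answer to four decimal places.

2.0667

Let σ_i = s''(x_i). Step sizes h_i = 1, 1, 1; slopes of the chords Δ_i = (y_(i+1) - y_i)/h_i = 2, 1, 4.
  1·σ_0 + 4·σ_1 + 1·σ_2 = 6(Δ_1 - Δ_0) = -6
  1·σ_1 + 4·σ_2 + 1·σ_3 = 6(Δ_2 - Δ_1) = 18
Clamped end conditions give two more equations: 2h_0·σ_0 + h_0·σ_1 = 6(Δ_0 - s'(0)) = 36 and h_2·σ_2 + 2h_2·σ_3 = 6(s'(3) - Δ_2) = 0.
Forward elimination and back-substitution give σ_0 = 338/15, σ_1 = -136/15, σ_2 = 116/15, σ_3 = -58/15.
On [2, 3], s'(x) = b_2 + 2c_2·(x - 2) + 3d_2·(x - 2)² with b_2 = Δ_2 - h_2(2σ_2 + σ_3)/6 = 31/15, c_2 = σ_2/2 = 58/15, d_2 = (σ_3 - σ_2)/(6h_2) = -29/15. So s'(2) = 31/15.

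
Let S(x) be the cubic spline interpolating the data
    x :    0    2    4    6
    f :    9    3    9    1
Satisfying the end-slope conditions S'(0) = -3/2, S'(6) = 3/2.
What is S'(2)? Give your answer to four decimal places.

Let m_i = S''(x_i). Step sizes h_i = 2, 2, 2; slopes of the chords Δ_i = (y_(i+1) - y_i)/h_i = -3, 3, -4.
  2·m_0 + 8·m_1 + 2·m_2 = 6(Δ_1 - Δ_0) = 36
  2·m_1 + 8·m_2 + 2·m_3 = 6(Δ_2 - Δ_1) = -42
Clamped end conditions give two more equations: 2h_0·m_0 + h_0·m_1 = 6(Δ_0 - S'(0)) = -9 and h_2·m_2 + 2h_2·m_3 = 6(S'(6) - Δ_2) = 33.
Solving: m_0 = -67/10, m_1 = 89/10, m_2 = -109/10, m_3 = 137/10.
On [2, 4], S'(x) = b_1 + 2c_1·(x - 2) + 3d_1·(x - 2)² with b_1 = Δ_1 - h_1(2m_1 + m_2)/6 = 7/10, c_1 = m_1/2 = 89/20, d_1 = (m_2 - m_1)/(6h_1) = -33/20. So S'(2) = 7/10.

0.7000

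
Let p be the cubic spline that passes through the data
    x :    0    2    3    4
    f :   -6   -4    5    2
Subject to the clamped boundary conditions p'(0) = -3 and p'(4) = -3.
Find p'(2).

9

Put M_i = p'' at the i-th knot. Here h = (2, 1, 1) and Δ = (1, 9, -3), so the interior equations h_(i-1)·M_(i-1) + 2(h_(i-1)+h_i)·M_i + h_i·M_(i+1) = 6(Δ_i − Δ_(i-1)) read
  2·M_0 + 6·M_1 + 1·M_2 = 6(Δ_1 - Δ_0) = 48
  1·M_1 + 4·M_2 + 1·M_3 = 6(Δ_2 - Δ_1) = -72
Clamped end conditions give two more equations: 2h_0·M_0 + h_0·M_1 = 6(Δ_0 - p'(0)) = 24 and h_2·M_2 + 2h_2·M_3 = 6(p'(4) - Δ_2) = 0.
Forward elimination and back-substitution give M_0 = 0, M_1 = 12, M_2 = -24, M_3 = 12.
On [2, 3], p'(x) = b_1 + 2c_1·(x - 2) + 3d_1·(x - 2)² with b_1 = Δ_1 - h_1(2M_1 + M_2)/6 = 9, c_1 = M_1/2 = 6, d_1 = (M_2 - M_1)/(6h_1) = -6. So p'(2) = 9.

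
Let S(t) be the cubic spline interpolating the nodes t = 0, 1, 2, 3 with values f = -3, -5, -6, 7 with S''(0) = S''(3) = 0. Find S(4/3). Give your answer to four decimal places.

-6.1728

Put σ_i = S'' at the i-th knot. Here h = (1, 1, 1) and Δ = (-2, -1, 13), so the interior equations h_(i-1)·σ_(i-1) + 2(h_(i-1)+h_i)·σ_i + h_i·σ_(i+1) = 6(Δ_i − Δ_(i-1)) read
  1·σ_0 + 4·σ_1 + 1·σ_2 = 6(Δ_1 - Δ_0) = 6
  1·σ_1 + 4·σ_2 + 1·σ_3 = 6(Δ_2 - Δ_1) = 84
Natural end conditions: σ_0 = σ_3 = 0.
Forward elimination and back-substitution give σ_0 = 0, σ_1 = -4, σ_2 = 22, σ_3 = 0.
On [1, 2], S(t) = -5 - 10/3·(t - 1) - 2·(t - 1)² + 13/3·(t - 1)³.
With (t - 1) = 1/3: S(4/3) = -500/81.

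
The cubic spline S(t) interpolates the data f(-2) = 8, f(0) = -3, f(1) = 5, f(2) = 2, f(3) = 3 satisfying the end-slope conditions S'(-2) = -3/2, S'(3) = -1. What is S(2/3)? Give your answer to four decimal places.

2.7895

Put M_i = S'' at the i-th knot. Here h = (2, 1, 1, 1) and Δ = (-11/2, 8, -3, 1), so the interior equations h_(i-1)·M_(i-1) + 2(h_(i-1)+h_i)·M_i + h_i·M_(i+1) = 6(Δ_i − Δ_(i-1)) read
  2·M_0 + 6·M_1 + 1·M_2 = 6(Δ_1 - Δ_0) = 81
  1·M_1 + 4·M_2 + 1·M_3 = 6(Δ_2 - Δ_1) = -66
  1·M_2 + 4·M_3 + 1·M_4 = 6(Δ_3 - Δ_2) = 24
Clamped end conditions give two more equations: 2h_0·M_0 + h_0·M_1 = 6(Δ_0 - S'(-2)) = -24 and h_3·M_3 + 2h_3·M_4 = 6(S'(3) - Δ_3) = -12.
Hence M_0 = -736/41, M_1 = 980/41, M_2 = -1087/41, M_3 = 662/41, M_4 = -577/41.
On [0, 1], S(t) = -3 + 365/82·t + 490/41·t² - 689/82·t³.
With t = 2/3: S(2/3) = 3088/1107.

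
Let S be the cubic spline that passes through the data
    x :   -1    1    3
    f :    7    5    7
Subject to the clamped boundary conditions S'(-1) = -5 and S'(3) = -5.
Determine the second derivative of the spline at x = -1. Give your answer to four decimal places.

Put M_i = S'' at the i-th knot. Here h = (2, 2) and Δ = (-1, 1), so the interior equations h_(i-1)·M_(i-1) + 2(h_(i-1)+h_i)·M_i + h_i·M_(i+1) = 6(Δ_i − Δ_(i-1)) read
  2·M_0 + 8·M_1 + 2·M_2 = 6(Δ_1 - Δ_0) = 12
Clamped end conditions give two more equations: 2h_0·M_0 + h_0·M_1 = 6(Δ_0 - S'(-1)) = 24 and h_1·M_1 + 2h_1·M_2 = 6(S'(3) - Δ_1) = -36.
Forward elimination and back-substitution give M_0 = 9/2, M_1 = 3, M_2 = -21/2.

4.5000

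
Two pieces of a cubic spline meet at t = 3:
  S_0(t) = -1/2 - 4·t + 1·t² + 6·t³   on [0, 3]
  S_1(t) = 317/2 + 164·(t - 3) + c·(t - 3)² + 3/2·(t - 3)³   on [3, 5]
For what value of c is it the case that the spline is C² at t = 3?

55

S_0''(t) = 2 + 36·t, so S_0''(3) = 110. On the right, S_1''(3) = 2c, so c = 55.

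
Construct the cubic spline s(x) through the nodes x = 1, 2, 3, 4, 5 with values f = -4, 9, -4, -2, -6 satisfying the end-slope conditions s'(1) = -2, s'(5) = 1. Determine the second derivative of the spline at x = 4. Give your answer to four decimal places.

-28.0714

Write σ_i for s''(x_i). With h_i = 1, 1, 1, 1 and divided differences Δ_i = 13, -13, 2, -4, the continuity of s' gives the tridiagonal system
  1·σ_0 + 4·σ_1 + 1·σ_2 = 6(Δ_1 - Δ_0) = -156
  1·σ_1 + 4·σ_2 + 1·σ_3 = 6(Δ_2 - Δ_1) = 90
  1·σ_2 + 4·σ_3 + 1·σ_4 = 6(Δ_3 - Δ_2) = -36
Clamped end conditions give two more equations: 2h_0·σ_0 + h_0·σ_1 = 6(Δ_0 - s'(1)) = 90 and h_3·σ_3 + 2h_3·σ_4 = 6(s'(5) - Δ_3) = 30.
Forward elimination and back-substitution give σ_0 = 2253/28, σ_1 = -993/14, σ_2 = 189/4, σ_3 = -393/14, σ_4 = 813/28.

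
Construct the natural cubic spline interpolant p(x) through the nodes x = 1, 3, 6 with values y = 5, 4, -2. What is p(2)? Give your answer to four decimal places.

Write m_i for p''(x_i). With h_i = 2, 3 and divided differences Δ_i = -1/2, -2, the continuity of p' gives the tridiagonal system
  2·m_0 + 10·m_1 + 3·m_2 = 6(Δ_1 - Δ_0) = -9
Natural end conditions: m_0 = m_2 = 0.
Solving the tridiagonal system: m_0 = 0, m_1 = -9/10, m_2 = 0.
On [1, 3], p(x) = 5 - 1/5·(x - 1) + 0·(x - 1)² - 3/40·(x - 1)³.
With (x - 1) = 1: p(2) = 189/40.

4.7250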